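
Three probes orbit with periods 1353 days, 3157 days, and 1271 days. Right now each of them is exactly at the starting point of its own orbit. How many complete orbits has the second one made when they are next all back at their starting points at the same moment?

The first common completion time is the LCM of the periods.
1353 = 3 × 11 × 41
3157 = 7 × 11 × 41
1271 = 31 × 41
LCM(1353, 3157, 1271) = 3 × 7 × 11 × 31 × 41 = 293601.
Orbits for period 3157: 293601 / 3157 = 93.

93 orbits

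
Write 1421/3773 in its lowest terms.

1421 = 7^2 × 29
3773 = 7^3 × 11
gcd(1421, 3773) = 7^2 = 49.
Divide numerator and denominator by 49: 1421/3773 = 29/77.

29/77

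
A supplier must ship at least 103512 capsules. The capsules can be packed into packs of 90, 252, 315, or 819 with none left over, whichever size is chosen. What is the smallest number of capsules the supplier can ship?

114660

The number of capsules must be a common multiple of 90, 252, 315, and 819, so a multiple of their LCM.
90 = 2 × 3^2 × 5
252 = 2^2 × 3^2 × 7
315 = 3^2 × 5 × 7
819 = 3^2 × 7 × 13
LCM(90, 252, 315, 819) = 2^2 × 3^2 × 5 × 7 × 13 = 16380.
Smallest multiple of 16380 that is ≥ 103512: ⌈103512/16380⌉ × 16380 = 7 × 16380 = 114660.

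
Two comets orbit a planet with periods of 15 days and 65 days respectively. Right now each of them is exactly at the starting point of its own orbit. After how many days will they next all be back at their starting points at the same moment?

195 days

We need the least common multiple of the intervals.
15 = 3 × 5
65 = 5 × 13
LCM(15, 65) = 3 × 5 × 13 = 195.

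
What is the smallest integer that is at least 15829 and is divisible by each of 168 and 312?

17472

The integer must be a common multiple of 168 and 312, so a multiple of their LCM.
168 = 2^3 × 3 × 7
312 = 2^3 × 3 × 13
LCM(168, 312) = 2^3 × 3 × 7 × 13 = 2184.
Smallest multiple of 2184 that is ≥ 15829: ⌈15829/2184⌉ × 2184 = 8 × 2184 = 17472.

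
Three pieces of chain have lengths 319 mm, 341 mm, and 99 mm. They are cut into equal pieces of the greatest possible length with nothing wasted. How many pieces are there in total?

Piece length = gcd(319, 341, 99).
319 = 11 × 29
341 = 11 × 31
99 = 3^2 × 11
gcd(319, 341, 99) = 11.
Total pieces = 319/11 + 341/11 + 99/11 = 29 + 31 + 9 = 69.

69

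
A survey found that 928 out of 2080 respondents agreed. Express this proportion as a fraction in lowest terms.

29/65

928 = 2^5 × 29
2080 = 2^5 × 5 × 13
gcd(928, 2080) = 2^5 = 32.
Divide numerator and denominator by 32: 928/2080 = 29/65.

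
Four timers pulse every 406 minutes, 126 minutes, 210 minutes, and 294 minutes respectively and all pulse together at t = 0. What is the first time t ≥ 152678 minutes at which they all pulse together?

Joint pulses occur at multiples of LCM(406, 126, 210, 294).
406 = 2 × 7 × 29
126 = 2 × 3^2 × 7
210 = 2 × 3 × 5 × 7
294 = 2 × 3 × 7^2
LCM(406, 126, 210, 294) = 2 × 3^2 × 5 × 7^2 × 29 = 127890.
Smallest multiple of 127890 that is ≥ 152678: ⌈152678/127890⌉ × 127890 = 2 × 127890 = 255780.

255780 minutes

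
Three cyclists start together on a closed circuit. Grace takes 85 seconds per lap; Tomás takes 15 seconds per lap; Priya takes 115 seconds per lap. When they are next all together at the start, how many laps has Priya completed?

51 laps

The first common completion time is the LCM of the periods.
85 = 5 × 17
15 = 3 × 5
115 = 5 × 23
LCM(85, 15, 115) = 3 × 5 × 17 × 23 = 5865.
Laps for period 115: 5865 / 115 = 51.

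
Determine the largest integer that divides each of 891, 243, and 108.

27

891 = 3^4 × 11
243 = 3^5
108 = 2^2 × 3^3
gcd(891, 243, 108) = 3^3 = 27.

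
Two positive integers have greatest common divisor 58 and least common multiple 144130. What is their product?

8359540

For any two positive integers, gcd × lcm = product = 58 × 144130 = 8359540.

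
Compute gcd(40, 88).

40 = 2^3 × 5
88 = 2^3 × 11
gcd(40, 88) = 2^3 = 8.

8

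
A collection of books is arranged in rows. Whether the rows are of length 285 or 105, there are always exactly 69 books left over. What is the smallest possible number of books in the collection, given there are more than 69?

N − 69 must be a common multiple of 285 and 105.
285 = 3 × 5 × 19
105 = 3 × 5 × 7
LCM(285, 105) = 3 × 5 × 7 × 19 = 1995.
Smallest N > 69 is LCM + 69 = 1995 + 69 = 2064.

2064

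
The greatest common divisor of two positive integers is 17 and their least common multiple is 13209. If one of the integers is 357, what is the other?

For two integers, gcd × lcm = product, so the other is (17 × 13209) / 357 = 224553 / 357 = 629.

629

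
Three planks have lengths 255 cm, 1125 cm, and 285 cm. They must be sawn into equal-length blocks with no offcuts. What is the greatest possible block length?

15 cm

The block length must divide every plank, so the greatest is gcd(255, 1125, 285).
255 = 3 × 5 × 17
1125 = 3^2 × 5^3
285 = 3 × 5 × 19
gcd(255, 1125, 285) = 3 × 5 = 15.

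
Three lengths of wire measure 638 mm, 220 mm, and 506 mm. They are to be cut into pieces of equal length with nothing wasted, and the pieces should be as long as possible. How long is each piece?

22 mm

Each piece length must divide every original length, so the longest possible is gcd(638, 220, 506).
638 = 2 × 11 × 29
220 = 2^2 × 5 × 11
506 = 2 × 11 × 23
gcd(638, 220, 506) = 2 × 11 = 22.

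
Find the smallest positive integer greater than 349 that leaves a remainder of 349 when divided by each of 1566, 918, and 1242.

N − 349 must be a common multiple of 1566, 918, and 1242.
1566 = 2 × 3^3 × 29
918 = 2 × 3^3 × 17
1242 = 2 × 3^3 × 23
LCM(1566, 918, 1242) = 2 × 3^3 × 17 × 23 × 29 = 612306.
Smallest N > 349 is LCM + 349 = 612306 + 349 = 612655.

612655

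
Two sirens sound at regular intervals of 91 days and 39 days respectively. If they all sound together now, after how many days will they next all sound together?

273 days

They coincide at every common multiple of the periods; the first is the LCM.
91 = 7 × 13
39 = 3 × 13
LCM(91, 39) = 3 × 7 × 13 = 273.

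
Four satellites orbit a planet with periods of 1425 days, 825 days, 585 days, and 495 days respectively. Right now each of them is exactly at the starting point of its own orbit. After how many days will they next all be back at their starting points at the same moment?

They coincide at every common multiple of the periods; the first is the LCM.
1425 = 3 × 5^2 × 19
825 = 3 × 5^2 × 11
585 = 3^2 × 5 × 13
495 = 3^2 × 5 × 11
LCM(1425, 825, 585, 495) = 3^2 × 5^2 × 11 × 13 × 19 = 611325.

611325 days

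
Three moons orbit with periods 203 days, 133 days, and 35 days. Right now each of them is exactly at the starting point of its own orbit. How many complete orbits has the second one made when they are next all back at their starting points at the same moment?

145 orbits

All finish a whole number of cycles simultaneously at t = LCM of the periods.
203 = 7 × 29
133 = 7 × 19
35 = 5 × 7
LCM(203, 133, 35) = 5 × 7 × 19 × 29 = 19285.
Orbits for period 133: 19285 / 133 = 145.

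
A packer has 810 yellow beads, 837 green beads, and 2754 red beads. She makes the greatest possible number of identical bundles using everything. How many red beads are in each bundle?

102

Number of bundles = gcd(810, 837, 2754).
810 = 2 × 3^4 × 5
837 = 3^3 × 31
2754 = 2 × 3^4 × 17
gcd(810, 837, 2754) = 3^3 = 27.
red beads per bundle = 2754 / 27 = 102.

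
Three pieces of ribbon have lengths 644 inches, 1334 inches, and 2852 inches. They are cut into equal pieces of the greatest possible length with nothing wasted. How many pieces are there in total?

Piece length = gcd(644, 1334, 2852).
644 = 2^2 × 7 × 23
1334 = 2 × 23 × 29
2852 = 2^2 × 23 × 31
gcd(644, 1334, 2852) = 2 × 23 = 46.
Total pieces = 644/46 + 1334/46 + 2852/46 = 14 + 29 + 62 = 105.

105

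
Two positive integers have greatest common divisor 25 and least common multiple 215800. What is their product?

5395000

For any two positive integers, gcd × lcm = product = 25 × 215800 = 5395000.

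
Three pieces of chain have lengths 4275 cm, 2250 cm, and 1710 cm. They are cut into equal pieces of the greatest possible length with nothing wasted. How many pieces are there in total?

183

Piece length = gcd(4275, 2250, 1710).
4275 = 3^2 × 5^2 × 19
2250 = 2 × 3^2 × 5^3
1710 = 2 × 3^2 × 5 × 19
gcd(4275, 2250, 1710) = 3^2 × 5 = 45.
Total pieces = 4275/45 + 2250/45 + 1710/45 = 95 + 50 + 38 = 183.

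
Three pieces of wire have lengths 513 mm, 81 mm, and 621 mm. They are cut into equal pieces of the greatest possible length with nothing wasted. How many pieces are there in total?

Piece length = gcd(513, 81, 621).
513 = 3^3 × 19
81 = 3^4
621 = 3^3 × 23
gcd(513, 81, 621) = 3^3 = 27.
Total pieces = 513/27 + 81/27 + 621/27 = 19 + 3 + 23 = 45.

45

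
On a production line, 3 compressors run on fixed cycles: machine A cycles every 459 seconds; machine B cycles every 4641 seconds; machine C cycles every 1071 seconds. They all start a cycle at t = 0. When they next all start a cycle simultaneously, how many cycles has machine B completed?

They are all back at their starting positions together after one LCM of the periods.
459 = 3^3 × 17
4641 = 3 × 7 × 13 × 17
1071 = 3^2 × 7 × 17
LCM(459, 4641, 1071) = 3^3 × 7 × 13 × 17 = 41769.
Cycles for period 4641: 41769 / 4641 = 9.

9 cycles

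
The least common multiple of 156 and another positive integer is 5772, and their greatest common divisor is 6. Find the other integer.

gcd × lcm = product of the two integers, so the other integer is (6 × 5772) / 156 = 222.

222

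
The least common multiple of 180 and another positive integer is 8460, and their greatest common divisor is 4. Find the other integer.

gcd × lcm = product of the two integers, so the other integer is (4 × 8460) / 180 = 188.

188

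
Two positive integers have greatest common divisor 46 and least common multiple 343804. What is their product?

15814984

For any two positive integers, gcd × lcm = product = 46 × 343804 = 15814984.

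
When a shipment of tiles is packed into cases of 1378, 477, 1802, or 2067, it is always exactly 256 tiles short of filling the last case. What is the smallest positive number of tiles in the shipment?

Being 256 short of a full case of size k means N ≡ −256 (mod k), i.e. N + 256 is a multiple of each size.
1378 = 2 × 13 × 53
477 = 3^2 × 53
1802 = 2 × 17 × 53
2067 = 3 × 13 × 53
LCM(1378, 477, 1802, 2067) = 2 × 3^2 × 13 × 17 × 53 = 210834.
Smallest positive N is 210834 − 256 = 210578.

210578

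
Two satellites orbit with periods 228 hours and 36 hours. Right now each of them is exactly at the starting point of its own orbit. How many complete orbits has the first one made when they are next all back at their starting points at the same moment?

3 orbits

All finish a whole number of cycles simultaneously at t = LCM of the periods.
228 = 2^2 × 3 × 19
36 = 2^2 × 3^2
LCM(228, 36) = 2^2 × 3^2 × 19 = 684.
Orbits for period 228: 684 / 228 = 3.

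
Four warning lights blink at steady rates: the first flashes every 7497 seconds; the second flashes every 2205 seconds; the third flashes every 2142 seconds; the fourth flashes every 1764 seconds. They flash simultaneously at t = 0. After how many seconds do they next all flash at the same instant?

The first simultaneous occurrence is after LCM of the individual periods.
7497 = 3^2 × 7^2 × 17
2205 = 3^2 × 5 × 7^2
2142 = 2 × 3^2 × 7 × 17
1764 = 2^2 × 3^2 × 7^2
LCM(7497, 2205, 2142, 1764) = 2^2 × 3^2 × 5 × 7^2 × 17 = 149940.

149940 seconds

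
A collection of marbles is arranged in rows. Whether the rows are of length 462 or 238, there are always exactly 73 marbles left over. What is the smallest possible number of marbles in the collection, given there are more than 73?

7927

N − 73 must be a common multiple of 462 and 238.
462 = 2 × 3 × 7 × 11
238 = 2 × 7 × 17
LCM(462, 238) = 2 × 3 × 7 × 11 × 17 = 7854.
Smallest N > 73 is LCM + 73 = 7854 + 73 = 7927.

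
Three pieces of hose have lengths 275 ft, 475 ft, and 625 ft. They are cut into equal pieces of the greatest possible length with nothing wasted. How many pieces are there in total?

55

Piece length = gcd(275, 475, 625).
275 = 5^2 × 11
475 = 5^2 × 19
625 = 5^4
gcd(275, 475, 625) = 5^2 = 25.
Total pieces = 275/25 + 475/25 + 625/25 = 11 + 19 + 25 = 55.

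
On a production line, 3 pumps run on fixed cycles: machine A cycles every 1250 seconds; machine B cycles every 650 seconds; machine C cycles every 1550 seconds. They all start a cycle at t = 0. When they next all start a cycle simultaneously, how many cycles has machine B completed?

775 cycles

They are all back at their starting positions together after one LCM of the periods.
1250 = 2 × 5^4
650 = 2 × 5^2 × 13
1550 = 2 × 5^2 × 31
LCM(1250, 650, 1550) = 2 × 5^4 × 13 × 31 = 503750.
Cycles for period 650: 503750 / 650 = 775.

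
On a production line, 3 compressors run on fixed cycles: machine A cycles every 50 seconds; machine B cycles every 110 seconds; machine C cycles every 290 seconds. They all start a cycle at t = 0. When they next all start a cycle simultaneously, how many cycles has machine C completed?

All finish a whole number of cycles simultaneously at t = LCM of the periods.
50 = 2 × 5^2
110 = 2 × 5 × 11
290 = 2 × 5 × 29
LCM(50, 110, 290) = 2 × 5^2 × 11 × 29 = 15950.
Cycles for period 290: 15950 / 290 = 55.

55 cycles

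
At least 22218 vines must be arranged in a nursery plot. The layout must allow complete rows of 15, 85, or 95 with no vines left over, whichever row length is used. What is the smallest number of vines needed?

The number of vines must be a common multiple of 15, 85, and 95, so a multiple of their LCM.
15 = 3 × 5
85 = 5 × 17
95 = 5 × 19
LCM(15, 85, 95) = 3 × 5 × 17 × 19 = 4845.
Smallest multiple of 4845 that is ≥ 22218: ⌈22218/4845⌉ × 4845 = 5 × 4845 = 24225.

24225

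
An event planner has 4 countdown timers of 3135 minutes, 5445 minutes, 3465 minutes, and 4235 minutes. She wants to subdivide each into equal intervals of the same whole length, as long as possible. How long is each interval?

The interval must divide each timer length; the longest such is the gcd.
3135 = 3 × 5 × 11 × 19
5445 = 3^2 × 5 × 11^2
3465 = 3^2 × 5 × 7 × 11
4235 = 5 × 7 × 11^2
gcd(3135, 5445, 3465, 4235) = 5 × 11 = 55.

55 minutes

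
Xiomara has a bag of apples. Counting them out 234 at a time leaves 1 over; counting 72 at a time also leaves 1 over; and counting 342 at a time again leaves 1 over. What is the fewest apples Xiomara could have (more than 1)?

17785

N − 1 must be a common multiple of 234, 72, and 342.
234 = 2 × 3^2 × 13
72 = 2^3 × 3^2
342 = 2 × 3^2 × 19
LCM(234, 72, 342) = 2^3 × 3^2 × 13 × 19 = 17784.
Smallest N > 1 is LCM + 1 = 17784 + 1 = 17785.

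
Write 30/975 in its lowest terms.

30 = 2 × 3 × 5
975 = 3 × 5^2 × 13
gcd(30, 975) = 3 × 5 = 15.
Divide numerator and denominator by 15: 30/975 = 2/65.

2/65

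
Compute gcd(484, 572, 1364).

484 = 2^2 × 11^2
572 = 2^2 × 11 × 13
1364 = 2^2 × 11 × 31
gcd(484, 572, 1364) = 2^2 × 11 = 44.

44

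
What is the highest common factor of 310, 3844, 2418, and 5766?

310 = 2 × 5 × 31
3844 = 2^2 × 31^2
2418 = 2 × 3 × 13 × 31
5766 = 2 × 3 × 31^2
gcd(310, 3844, 2418, 5766) = 2 × 31 = 62.

62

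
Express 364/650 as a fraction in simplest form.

14/25

364 = 2^2 × 7 × 13
650 = 2 × 5^2 × 13
gcd(364, 650) = 2 × 13 = 26.
Divide numerator and denominator by 26: 364/650 = 14/25.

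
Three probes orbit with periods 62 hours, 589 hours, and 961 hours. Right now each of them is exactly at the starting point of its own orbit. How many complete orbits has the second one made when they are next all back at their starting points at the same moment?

62 orbits

The first common completion time is the LCM of the periods.
62 = 2 × 31
589 = 19 × 31
961 = 31^2
LCM(62, 589, 961) = 2 × 19 × 31^2 = 36518.
Orbits for period 589: 36518 / 589 = 62.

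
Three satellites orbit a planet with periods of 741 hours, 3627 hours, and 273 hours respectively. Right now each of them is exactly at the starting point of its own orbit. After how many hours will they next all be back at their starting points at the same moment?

They coincide at every common multiple of the periods; the first is the LCM.
741 = 3 × 13 × 19
3627 = 3^2 × 13 × 31
273 = 3 × 7 × 13
LCM(741, 3627, 273) = 3^2 × 7 × 13 × 19 × 31 = 482391.

482391 hours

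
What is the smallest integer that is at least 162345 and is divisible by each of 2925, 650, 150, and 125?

The integer must be a common multiple of 2925, 650, 150, and 125, so a multiple of their LCM.
2925 = 3^2 × 5^2 × 13
650 = 2 × 5^2 × 13
150 = 2 × 3 × 5^2
125 = 5^3
LCM(2925, 650, 150, 125) = 2 × 3^2 × 5^3 × 13 = 29250.
Smallest multiple of 29250 that is ≥ 162345: ⌈162345/29250⌉ × 29250 = 6 × 29250 = 175500.

175500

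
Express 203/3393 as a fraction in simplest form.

203 = 7 × 29
3393 = 3^2 × 13 × 29
gcd(203, 3393) = 29.
Divide numerator and denominator by 29: 203/3393 = 7/117.

7/117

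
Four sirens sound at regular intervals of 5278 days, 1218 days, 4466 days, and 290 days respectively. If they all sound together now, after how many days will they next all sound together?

They coincide at every common multiple of the periods; the first is the LCM.
5278 = 2 × 7 × 13 × 29
1218 = 2 × 3 × 7 × 29
4466 = 2 × 7 × 11 × 29
290 = 2 × 5 × 29
LCM(5278, 1218, 4466, 290) = 2 × 3 × 5 × 7 × 11 × 13 × 29 = 870870.

870870 days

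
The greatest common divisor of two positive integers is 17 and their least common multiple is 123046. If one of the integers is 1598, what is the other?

1309

For two integers, gcd × lcm = product, so the other is (17 × 123046) / 1598 = 2091782 / 1598 = 1309.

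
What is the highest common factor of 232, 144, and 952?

232 = 2^3 × 29
144 = 2^4 × 3^2
952 = 2^3 × 7 × 17
gcd(232, 144, 952) = 2^3 = 8.

8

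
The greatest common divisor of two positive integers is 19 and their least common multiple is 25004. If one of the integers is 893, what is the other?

For two integers, gcd × lcm = product, so the other is (19 × 25004) / 893 = 475076 / 893 = 532.

532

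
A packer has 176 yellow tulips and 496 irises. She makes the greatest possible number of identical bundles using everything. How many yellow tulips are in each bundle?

Number of bundles = gcd(176, 496).
176 = 2^4 × 11
496 = 2^4 × 31
gcd(176, 496) = 2^4 = 16.
yellow tulips per bundle = 176 / 16 = 11.

11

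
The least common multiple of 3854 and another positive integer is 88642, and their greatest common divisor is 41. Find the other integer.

gcd × lcm = product of the two integers, so the other integer is (41 × 88642) / 3854 = 943.

943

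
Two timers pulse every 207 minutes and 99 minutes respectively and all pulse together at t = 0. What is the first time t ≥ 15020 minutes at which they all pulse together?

15939 minutes

Joint pulses occur at multiples of LCM(207, 99).
207 = 3^2 × 23
99 = 3^2 × 11
LCM(207, 99) = 3^2 × 11 × 23 = 2277.
Smallest multiple of 2277 that is ≥ 15020: ⌈15020/2277⌉ × 2277 = 7 × 2277 = 15939.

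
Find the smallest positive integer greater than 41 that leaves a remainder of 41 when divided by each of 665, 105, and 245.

N − 41 must be a common multiple of 665, 105, and 245.
665 = 5 × 7 × 19
105 = 3 × 5 × 7
245 = 5 × 7^2
LCM(665, 105, 245) = 3 × 5 × 7^2 × 19 = 13965.
Smallest N > 41 is LCM + 41 = 13965 + 41 = 14006.

14006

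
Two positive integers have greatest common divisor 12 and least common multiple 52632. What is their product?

631584

For any two positive integers, gcd × lcm = product = 12 × 52632 = 631584.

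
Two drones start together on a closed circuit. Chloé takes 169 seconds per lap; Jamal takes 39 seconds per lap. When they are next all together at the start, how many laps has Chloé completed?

All finish a whole number of cycles simultaneously at t = LCM of the periods.
169 = 13^2
39 = 3 × 13
LCM(169, 39) = 3 × 13^2 = 507.
Laps for period 169: 507 / 169 = 3.

3 laps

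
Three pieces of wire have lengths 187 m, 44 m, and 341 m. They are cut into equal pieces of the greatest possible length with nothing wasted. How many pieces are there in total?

Piece length = gcd(187, 44, 341).
187 = 11 × 17
44 = 2^2 × 11
341 = 11 × 31
gcd(187, 44, 341) = 11.
Total pieces = 187/11 + 44/11 + 341/11 = 17 + 4 + 31 = 52.

52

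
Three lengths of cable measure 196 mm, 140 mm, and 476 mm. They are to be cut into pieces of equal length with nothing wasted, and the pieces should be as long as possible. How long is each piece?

28 mm

The greatest length dividing all of 196, 140, and 476 is their gcd.
196 = 2^2 × 7^2
140 = 2^2 × 5 × 7
476 = 2^2 × 7 × 17
gcd(196, 140, 476) = 2^2 × 7 = 28.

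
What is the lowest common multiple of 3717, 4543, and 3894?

81774

3717 = 3^2 × 7 × 59
4543 = 7 × 11 × 59
3894 = 2 × 3 × 11 × 59
LCM(3717, 4543, 3894) = 2 × 3^2 × 7 × 11 × 59 = 81774.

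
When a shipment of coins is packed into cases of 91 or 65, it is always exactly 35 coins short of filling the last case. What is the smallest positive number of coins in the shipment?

Being 35 short of a full case of size k means N ≡ −35 (mod k), i.e. N + 35 is a multiple of each size.
91 = 7 × 13
65 = 5 × 13
LCM(91, 65) = 5 × 7 × 13 = 455.
Smallest positive N is 455 − 35 = 420.

420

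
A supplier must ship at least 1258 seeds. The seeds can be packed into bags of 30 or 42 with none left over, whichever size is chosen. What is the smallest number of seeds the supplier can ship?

The number of seeds must be a common multiple of 30 and 42, so a multiple of their LCM.
30 = 2 × 3 × 5
42 = 2 × 3 × 7
LCM(30, 42) = 2 × 3 × 5 × 7 = 210.
Smallest multiple of 210 that is ≥ 1258: ⌈1258/210⌉ × 210 = 6 × 210 = 1260.

1260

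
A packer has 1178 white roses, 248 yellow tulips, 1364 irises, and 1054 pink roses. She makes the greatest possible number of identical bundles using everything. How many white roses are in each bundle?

Number of bundles = gcd(1178, 248, 1364, 1054).
1178 = 2 × 19 × 31
248 = 2^3 × 31
1364 = 2^2 × 11 × 31
1054 = 2 × 17 × 31
gcd(1178, 248, 1364, 1054) = 2 × 31 = 62.
white roses per bundle = 1178 / 62 = 19.

19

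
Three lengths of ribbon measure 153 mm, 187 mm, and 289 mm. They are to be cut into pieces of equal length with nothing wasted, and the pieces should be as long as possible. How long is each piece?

The greatest length dividing all of 153, 187, and 289 is their gcd.
153 = 3^2 × 17
187 = 11 × 17
289 = 17^2
gcd(153, 187, 289) = 17.

17 mm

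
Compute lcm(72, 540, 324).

3240

72 = 2^3 × 3^2
540 = 2^2 × 3^3 × 5
324 = 2^2 × 3^4
LCM(72, 540, 324) = 2^3 × 3^4 × 5 = 3240.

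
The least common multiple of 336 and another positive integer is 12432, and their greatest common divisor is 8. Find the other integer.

296

gcd × lcm = product of the two integers, so the other integer is (8 × 12432) / 336 = 296.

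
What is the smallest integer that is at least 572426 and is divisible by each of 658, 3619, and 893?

687610

The integer must be a common multiple of 658, 3619, and 893, so a multiple of their LCM.
658 = 2 × 7 × 47
3619 = 7 × 11 × 47
893 = 19 × 47
LCM(658, 3619, 893) = 2 × 7 × 11 × 19 × 47 = 137522.
Smallest multiple of 137522 that is ≥ 572426: ⌈572426/137522⌉ × 137522 = 5 × 137522 = 687610.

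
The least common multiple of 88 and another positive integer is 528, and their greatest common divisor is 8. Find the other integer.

gcd × lcm = product of the two integers, so the other integer is (8 × 528) / 88 = 48.

48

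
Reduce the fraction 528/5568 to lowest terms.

11/116

528 = 2^4 × 3 × 11
5568 = 2^6 × 3 × 29
gcd(528, 5568) = 2^4 × 3 = 48.
Divide numerator and denominator by 48: 528/5568 = 11/116.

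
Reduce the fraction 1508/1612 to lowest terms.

29/31

1508 = 2^2 × 13 × 29
1612 = 2^2 × 13 × 31
gcd(1508, 1612) = 2^2 × 13 = 52.
Divide numerator and denominator by 52: 1508/1612 = 29/31.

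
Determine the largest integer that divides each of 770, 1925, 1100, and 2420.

770 = 2 × 5 × 7 × 11
1925 = 5^2 × 7 × 11
1100 = 2^2 × 5^2 × 11
2420 = 2^2 × 5 × 11^2
gcd(770, 1925, 1100, 2420) = 5 × 11 = 55.

55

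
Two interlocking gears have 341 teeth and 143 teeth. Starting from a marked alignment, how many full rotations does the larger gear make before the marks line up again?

13 rotations

They are all back at their starting positions together after one LCM of the periods.
341 = 11 × 31
143 = 11 × 13
LCM(341, 143) = 11 × 13 × 31 = 4433.
Rotations for period 341: 4433 / 341 = 13.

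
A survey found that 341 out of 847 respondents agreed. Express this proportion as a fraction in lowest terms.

341 = 11 × 31
847 = 7 × 11^2
gcd(341, 847) = 11.
Divide numerator and denominator by 11: 341/847 = 31/77.

31/77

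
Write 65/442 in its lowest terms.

65 = 5 × 13
442 = 2 × 13 × 17
gcd(65, 442) = 13.
Divide numerator and denominator by 13: 65/442 = 5/34.

5/34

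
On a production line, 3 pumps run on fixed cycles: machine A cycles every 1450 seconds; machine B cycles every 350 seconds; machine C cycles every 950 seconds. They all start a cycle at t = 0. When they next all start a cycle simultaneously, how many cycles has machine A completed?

133 cycles

The first common completion time is the LCM of the periods.
1450 = 2 × 5^2 × 29
350 = 2 × 5^2 × 7
950 = 2 × 5^2 × 19
LCM(1450, 350, 950) = 2 × 5^2 × 7 × 19 × 29 = 192850.
Cycles for period 1450: 192850 / 1450 = 133.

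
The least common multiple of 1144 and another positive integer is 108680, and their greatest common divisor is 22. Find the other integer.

gcd × lcm = product of the two integers, so the other integer is (22 × 108680) / 1144 = 2090.

2090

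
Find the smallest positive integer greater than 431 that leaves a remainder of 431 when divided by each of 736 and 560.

N − 431 must be a common multiple of 736 and 560.
736 = 2^5 × 23
560 = 2^4 × 5 × 7
LCM(736, 560) = 2^5 × 5 × 7 × 23 = 25760.
Smallest N > 431 is LCM + 431 = 25760 + 431 = 26191.

26191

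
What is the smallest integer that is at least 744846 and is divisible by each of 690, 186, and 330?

The integer must be a common multiple of 690, 186, and 330, so a multiple of their LCM.
690 = 2 × 3 × 5 × 23
186 = 2 × 3 × 31
330 = 2 × 3 × 5 × 11
LCM(690, 186, 330) = 2 × 3 × 5 × 11 × 23 × 31 = 235290.
Smallest multiple of 235290 that is ≥ 744846: ⌈744846/235290⌉ × 235290 = 4 × 235290 = 941160.

941160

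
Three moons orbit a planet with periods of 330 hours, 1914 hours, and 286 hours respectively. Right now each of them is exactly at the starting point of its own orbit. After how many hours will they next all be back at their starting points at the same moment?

124410 hours

We need the least common multiple of the intervals.
330 = 2 × 3 × 5 × 11
1914 = 2 × 3 × 11 × 29
286 = 2 × 11 × 13
LCM(330, 1914, 286) = 2 × 3 × 5 × 11 × 13 × 29 = 124410.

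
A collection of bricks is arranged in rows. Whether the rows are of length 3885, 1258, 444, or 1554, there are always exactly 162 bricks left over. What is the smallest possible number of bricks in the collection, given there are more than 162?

N − 162 must be a common multiple of 3885, 1258, 444, and 1554.
3885 = 3 × 5 × 7 × 37
1258 = 2 × 17 × 37
444 = 2^2 × 3 × 37
1554 = 2 × 3 × 7 × 37
LCM(3885, 1258, 444, 1554) = 2^2 × 3 × 5 × 7 × 17 × 37 = 264180.
Smallest N > 162 is LCM + 162 = 264180 + 162 = 264342.

264342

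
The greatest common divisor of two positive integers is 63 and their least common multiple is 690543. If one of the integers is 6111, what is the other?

7119

For two integers, gcd × lcm = product, so the other is (63 × 690543) / 6111 = 43504209 / 6111 = 7119.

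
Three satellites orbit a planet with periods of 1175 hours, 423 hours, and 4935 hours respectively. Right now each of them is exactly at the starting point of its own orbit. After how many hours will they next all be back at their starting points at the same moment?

We need the least common multiple of the intervals.
1175 = 5^2 × 47
423 = 3^2 × 47
4935 = 3 × 5 × 7 × 47
LCM(1175, 423, 4935) = 3^2 × 5^2 × 7 × 47 = 74025.

74025 hours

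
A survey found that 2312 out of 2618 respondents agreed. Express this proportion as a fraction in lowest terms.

2312 = 2^3 × 17^2
2618 = 2 × 7 × 11 × 17
gcd(2312, 2618) = 2 × 17 = 34.
Divide numerator and denominator by 34: 2312/2618 = 68/77.

68/77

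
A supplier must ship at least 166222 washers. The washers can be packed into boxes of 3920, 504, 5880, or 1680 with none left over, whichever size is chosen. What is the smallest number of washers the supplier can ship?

176400

The number of washers must be a common multiple of 3920, 504, 5880, and 1680, so a multiple of their LCM.
3920 = 2^4 × 5 × 7^2
504 = 2^3 × 3^2 × 7
5880 = 2^3 × 3 × 5 × 7^2
1680 = 2^4 × 3 × 5 × 7
LCM(3920, 504, 5880, 1680) = 2^4 × 3^2 × 5 × 7^2 = 35280.
Smallest multiple of 35280 that is ≥ 166222: ⌈166222/35280⌉ × 35280 = 5 × 35280 = 176400.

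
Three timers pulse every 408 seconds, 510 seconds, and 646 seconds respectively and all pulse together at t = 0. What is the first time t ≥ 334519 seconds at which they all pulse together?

348840 seconds

Joint pulses occur at multiples of LCM(408, 510, 646).
408 = 2^3 × 3 × 17
510 = 2 × 3 × 5 × 17
646 = 2 × 17 × 19
LCM(408, 510, 646) = 2^3 × 3 × 5 × 17 × 19 = 38760.
Smallest multiple of 38760 that is ≥ 334519: ⌈334519/38760⌉ × 38760 = 9 × 38760 = 348840.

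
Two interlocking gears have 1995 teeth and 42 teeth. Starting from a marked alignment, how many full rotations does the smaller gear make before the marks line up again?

95 rotations

The first common completion time is the LCM of the periods.
1995 = 3 × 5 × 7 × 19
42 = 2 × 3 × 7
LCM(1995, 42) = 2 × 3 × 5 × 7 × 19 = 3990.
Rotations for period 42: 3990 / 42 = 95.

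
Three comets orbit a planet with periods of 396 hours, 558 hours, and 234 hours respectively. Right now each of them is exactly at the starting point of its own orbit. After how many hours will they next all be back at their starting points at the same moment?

The first simultaneous occurrence is after LCM of the individual periods.
396 = 2^2 × 3^2 × 11
558 = 2 × 3^2 × 31
234 = 2 × 3^2 × 13
LCM(396, 558, 234) = 2^2 × 3^2 × 11 × 13 × 31 = 159588.

159588 hours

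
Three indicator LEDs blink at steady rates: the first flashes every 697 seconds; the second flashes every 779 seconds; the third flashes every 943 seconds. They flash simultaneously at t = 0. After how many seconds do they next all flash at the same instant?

They coincide at every common multiple of the periods; the first is the LCM.
697 = 17 × 41
779 = 19 × 41
943 = 23 × 41
LCM(697, 779, 943) = 17 × 19 × 23 × 41 = 304589.

304589 seconds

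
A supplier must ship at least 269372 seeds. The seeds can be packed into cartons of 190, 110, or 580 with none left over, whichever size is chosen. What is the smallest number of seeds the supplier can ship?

363660

The number of seeds must be a common multiple of 190, 110, and 580, so a multiple of their LCM.
190 = 2 × 5 × 19
110 = 2 × 5 × 11
580 = 2^2 × 5 × 29
LCM(190, 110, 580) = 2^2 × 5 × 11 × 19 × 29 = 121220.
Smallest multiple of 121220 that is ≥ 269372: ⌈269372/121220⌉ × 121220 = 3 × 121220 = 363660.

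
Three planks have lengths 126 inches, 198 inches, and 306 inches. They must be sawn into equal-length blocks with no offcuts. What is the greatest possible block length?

18 inches

This is the greatest common divisor of 126, 198, and 306.
126 = 2 × 3^2 × 7
198 = 2 × 3^2 × 11
306 = 2 × 3^2 × 17
gcd(126, 198, 306) = 2 × 3^2 = 18.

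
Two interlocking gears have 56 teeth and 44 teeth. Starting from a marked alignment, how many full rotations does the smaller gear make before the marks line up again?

14 rotations

The first common completion time is the LCM of the periods.
56 = 2^3 × 7
44 = 2^2 × 11
LCM(56, 44) = 2^3 × 7 × 11 = 616.
Rotations for period 44: 616 / 44 = 14.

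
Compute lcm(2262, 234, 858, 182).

522522

2262 = 2 × 3 × 13 × 29
234 = 2 × 3^2 × 13
858 = 2 × 3 × 11 × 13
182 = 2 × 7 × 13
LCM(2262, 234, 858, 182) = 2 × 3^2 × 7 × 11 × 13 × 29 = 522522.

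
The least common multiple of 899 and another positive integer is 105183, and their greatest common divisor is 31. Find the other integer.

3627

gcd × lcm = product of the two integers, so the other integer is (31 × 105183) / 899 = 3627.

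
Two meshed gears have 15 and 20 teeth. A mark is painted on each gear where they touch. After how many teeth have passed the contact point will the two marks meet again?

60 teeth

We need the least common multiple of the intervals.
15 = 3 × 5
20 = 2^2 × 5
LCM(15, 20) = 2^2 × 3 × 5 = 60.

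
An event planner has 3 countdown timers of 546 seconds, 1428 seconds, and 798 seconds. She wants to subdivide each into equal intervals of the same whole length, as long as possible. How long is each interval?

42 seconds

The interval must divide each timer length; the longest such is the gcd.
546 = 2 × 3 × 7 × 13
1428 = 2^2 × 3 × 7 × 17
798 = 2 × 3 × 7 × 19
gcd(546, 1428, 798) = 2 × 3 × 7 = 42.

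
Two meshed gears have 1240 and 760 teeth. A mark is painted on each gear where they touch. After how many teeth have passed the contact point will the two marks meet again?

23560 teeth

We need the least common multiple of the intervals.
1240 = 2^3 × 5 × 31
760 = 2^3 × 5 × 19
LCM(1240, 760) = 2^3 × 5 × 19 × 31 = 23560.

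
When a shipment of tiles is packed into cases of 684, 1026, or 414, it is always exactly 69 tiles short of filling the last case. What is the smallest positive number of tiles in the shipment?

47127

Being 69 short of a full case of size k means N ≡ −69 (mod k), i.e. N + 69 is a multiple of each size.
684 = 2^2 × 3^2 × 19
1026 = 2 × 3^3 × 19
414 = 2 × 3^2 × 23
LCM(684, 1026, 414) = 2^2 × 3^3 × 19 × 23 = 47196.
Smallest positive N is 47196 − 69 = 47127.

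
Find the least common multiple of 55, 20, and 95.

55 = 5 × 11
20 = 2^2 × 5
95 = 5 × 19
LCM(55, 20, 95) = 2^2 × 5 × 11 × 19 = 4180.

4180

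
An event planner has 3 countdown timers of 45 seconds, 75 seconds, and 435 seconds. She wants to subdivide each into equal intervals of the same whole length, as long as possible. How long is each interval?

The interval must divide each timer length; the longest such is the gcd.
45 = 3^2 × 5
75 = 3 × 5^2
435 = 3 × 5 × 29
gcd(45, 75, 435) = 3 × 5 = 15.

15 seconds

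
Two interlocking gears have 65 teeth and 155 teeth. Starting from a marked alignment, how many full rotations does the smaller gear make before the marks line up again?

All finish a whole number of cycles simultaneously at t = LCM of the periods.
65 = 5 × 13
155 = 5 × 31
LCM(65, 155) = 5 × 13 × 31 = 2015.
Rotations for period 65: 2015 / 65 = 31.

31 rotations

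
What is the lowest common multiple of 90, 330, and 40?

3960

90 = 2 × 3^2 × 5
330 = 2 × 3 × 5 × 11
40 = 2^3 × 5
LCM(90, 330, 40) = 2^3 × 3^2 × 5 × 11 = 3960.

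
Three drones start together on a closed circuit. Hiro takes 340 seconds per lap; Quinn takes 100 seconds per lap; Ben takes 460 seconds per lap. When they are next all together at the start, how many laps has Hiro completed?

The first common completion time is the LCM of the periods.
340 = 2^2 × 5 × 17
100 = 2^2 × 5^2
460 = 2^2 × 5 × 23
LCM(340, 100, 460) = 2^2 × 5^2 × 17 × 23 = 39100.
Laps for period 340: 39100 / 340 = 115.

115 laps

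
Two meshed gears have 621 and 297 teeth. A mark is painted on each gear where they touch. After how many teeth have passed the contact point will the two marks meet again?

We need the least common multiple of the intervals.
621 = 3^3 × 23
297 = 3^3 × 11
LCM(621, 297) = 3^3 × 11 × 23 = 6831.

6831 teeth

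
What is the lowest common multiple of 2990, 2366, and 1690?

272090

2990 = 2 × 5 × 13 × 23
2366 = 2 × 7 × 13^2
1690 = 2 × 5 × 13^2
LCM(2990, 2366, 1690) = 2 × 5 × 7 × 13^2 × 23 = 272090.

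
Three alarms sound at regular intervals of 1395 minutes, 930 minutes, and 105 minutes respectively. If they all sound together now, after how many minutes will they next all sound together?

The first simultaneous occurrence is after LCM of the individual periods.
1395 = 3^2 × 5 × 31
930 = 2 × 3 × 5 × 31
105 = 3 × 5 × 7
LCM(1395, 930, 105) = 2 × 3^2 × 5 × 7 × 31 = 19530.

19530 minutes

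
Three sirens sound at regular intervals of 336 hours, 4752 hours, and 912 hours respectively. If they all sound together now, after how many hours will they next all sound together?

632016 hours

They coincide at every common multiple of the periods; the first is the LCM.
336 = 2^4 × 3 × 7
4752 = 2^4 × 3^3 × 11
912 = 2^4 × 3 × 19
LCM(336, 4752, 912) = 2^4 × 3^3 × 7 × 11 × 19 = 632016.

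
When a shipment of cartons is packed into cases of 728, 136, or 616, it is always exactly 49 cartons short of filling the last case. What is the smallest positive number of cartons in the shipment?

Being 49 short of a full case of size k means N ≡ −49 (mod k), i.e. N + 49 is a multiple of each size.
728 = 2^3 × 7 × 13
136 = 2^3 × 17
616 = 2^3 × 7 × 11
LCM(728, 136, 616) = 2^3 × 7 × 11 × 13 × 17 = 136136.
Smallest positive N is 136136 − 49 = 136087.

136087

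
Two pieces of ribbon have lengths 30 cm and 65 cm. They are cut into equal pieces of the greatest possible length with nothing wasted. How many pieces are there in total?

Piece length = gcd(30, 65).
30 = 2 × 3 × 5
65 = 5 × 13
gcd(30, 65) = 5.
Total pieces = 30/5 + 65/5 = 6 + 13 = 19.

19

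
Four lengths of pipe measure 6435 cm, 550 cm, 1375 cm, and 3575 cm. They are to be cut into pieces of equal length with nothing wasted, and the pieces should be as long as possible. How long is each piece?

Each piece length must divide every original length, so the longest possible is gcd(6435, 550, 1375, 3575).
6435 = 3^2 × 5 × 11 × 13
550 = 2 × 5^2 × 11
1375 = 5^3 × 11
3575 = 5^2 × 11 × 13
gcd(6435, 550, 1375, 3575) = 5 × 11 = 55.

55 cm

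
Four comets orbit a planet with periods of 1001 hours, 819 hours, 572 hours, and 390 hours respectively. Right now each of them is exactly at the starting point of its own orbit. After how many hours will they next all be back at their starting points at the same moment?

We need the least common multiple of the intervals.
1001 = 7 × 11 × 13
819 = 3^2 × 7 × 13
572 = 2^2 × 11 × 13
390 = 2 × 3 × 5 × 13
LCM(1001, 819, 572, 390) = 2^2 × 3^2 × 5 × 7 × 11 × 13 = 180180.

180180 hours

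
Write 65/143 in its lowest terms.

65 = 5 × 13
143 = 11 × 13
gcd(65, 143) = 13.
Divide numerator and denominator by 13: 65/143 = 5/11.

5/11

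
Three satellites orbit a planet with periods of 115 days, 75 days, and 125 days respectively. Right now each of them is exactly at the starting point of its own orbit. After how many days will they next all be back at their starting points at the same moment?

The first simultaneous occurrence is after LCM of the individual periods.
115 = 5 × 23
75 = 3 × 5^2
125 = 5^3
LCM(115, 75, 125) = 3 × 5^3 × 23 = 8625.

8625 days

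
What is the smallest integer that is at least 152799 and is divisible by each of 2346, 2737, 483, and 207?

The integer must be a common multiple of 2346, 2737, 483, and 207, so a multiple of their LCM.
2346 = 2 × 3 × 17 × 23
2737 = 7 × 17 × 23
483 = 3 × 7 × 23
207 = 3^2 × 23
LCM(2346, 2737, 483, 207) = 2 × 3^2 × 7 × 17 × 23 = 49266.
Smallest multiple of 49266 that is ≥ 152799: ⌈152799/49266⌉ × 49266 = 4 × 49266 = 197064.

197064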